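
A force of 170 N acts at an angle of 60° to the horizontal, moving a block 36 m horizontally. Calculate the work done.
W = F·d·cosθ = (170)(36)cos(60°) = 3060 J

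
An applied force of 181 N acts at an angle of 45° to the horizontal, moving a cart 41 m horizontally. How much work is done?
W = F·d·cosθ = (181)(41)cos(45°) = 5247 J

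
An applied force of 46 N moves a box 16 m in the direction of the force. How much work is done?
W = F·d = (46)(16) = 736.0 J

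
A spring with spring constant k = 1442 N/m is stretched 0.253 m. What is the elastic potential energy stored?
PE = ½kx² = ½(1442)(0.253)² = 46.15 J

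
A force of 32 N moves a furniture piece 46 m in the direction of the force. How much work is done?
W = F·d = (32)(46) = 1472 J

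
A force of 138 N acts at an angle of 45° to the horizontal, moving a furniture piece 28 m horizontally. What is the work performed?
W = F·d·cosθ = (138)(28)cos(45°) = 2732 J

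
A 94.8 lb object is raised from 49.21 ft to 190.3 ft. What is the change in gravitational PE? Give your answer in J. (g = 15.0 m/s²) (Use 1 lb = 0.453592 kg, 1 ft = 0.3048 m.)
Convert to SI: m = 43.0005 kg, Δh = 43.0042 m
ΔPE = mgΔh = (43.0005)(15.0)(43.0042) = 27740 J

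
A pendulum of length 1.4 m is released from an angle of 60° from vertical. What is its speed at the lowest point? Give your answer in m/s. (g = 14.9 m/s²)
h = L(1 − cosθ) = 1.4(1 − cos60°) = 0.7 m
v = √(2gh) = √(2·14.9·0.7) = 4.567 m/s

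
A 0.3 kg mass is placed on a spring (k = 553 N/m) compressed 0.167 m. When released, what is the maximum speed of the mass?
½kx² = ½mv² ⇒ v = x√(k/m) = (0.167)√(553/0.3) = 7.17 m/s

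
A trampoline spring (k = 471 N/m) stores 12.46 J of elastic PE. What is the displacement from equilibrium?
x = √(2·PE/k) = √(2·12.46/471) = 0.23 m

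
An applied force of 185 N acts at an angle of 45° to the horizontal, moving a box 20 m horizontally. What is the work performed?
W = F·d·cosθ = (185)(20)cos(45°) = 2616 J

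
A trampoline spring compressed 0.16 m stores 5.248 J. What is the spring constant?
k = 2·PE/x² = 2·5.248/(0.16)² = 410.0 N/m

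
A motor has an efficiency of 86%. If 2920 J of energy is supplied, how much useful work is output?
W_out = η·W_in = 0.86·2920 = 2511.2 J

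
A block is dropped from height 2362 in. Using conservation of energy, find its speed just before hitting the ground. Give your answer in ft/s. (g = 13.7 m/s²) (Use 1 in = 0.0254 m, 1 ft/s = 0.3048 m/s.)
Convert to SI: h = 59.9948 m
mgh = ½mv² ⇒ v = √(2gh) = √(2·13.7·59.9948) = 40.5445 m/s = 133.0 ft/s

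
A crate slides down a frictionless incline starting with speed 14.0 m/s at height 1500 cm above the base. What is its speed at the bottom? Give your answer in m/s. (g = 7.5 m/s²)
Convert to SI: v₀ = 14.0 m/s, h = 15.0 m
½mv₀² + mgh = ½mv² ⇒ v = √(v₀² + 2gh) = √(14.0² + 2·7.5·15.0) = 20.52 m/s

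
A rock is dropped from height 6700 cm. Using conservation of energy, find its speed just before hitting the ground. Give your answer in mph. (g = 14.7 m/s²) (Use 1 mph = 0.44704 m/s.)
Convert to SI: h = 67.0 m
mgh = ½mv² ⇒ v = √(2gh) = √(2·14.7·67.0) = 44.3824 m/s = 99.28 mph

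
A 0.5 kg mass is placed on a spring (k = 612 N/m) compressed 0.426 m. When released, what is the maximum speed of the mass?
½kx² = ½mv² ⇒ v = x√(k/m) = (0.426)√(612/0.5) = 14.9 m/s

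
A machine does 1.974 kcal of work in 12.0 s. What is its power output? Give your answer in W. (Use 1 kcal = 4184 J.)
Convert to SI: W = 8259.22 J, t = 12.0 s
P = W/t = 8259.22/12.0 = 688.3 W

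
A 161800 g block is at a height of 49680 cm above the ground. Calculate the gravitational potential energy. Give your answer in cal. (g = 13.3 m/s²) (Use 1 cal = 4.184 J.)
Convert to SI: m = 161.8 kg, h = 496.8 m
PE = mgh = (161.8)(13.3)(496.8) = 1069080 J = 255500 cal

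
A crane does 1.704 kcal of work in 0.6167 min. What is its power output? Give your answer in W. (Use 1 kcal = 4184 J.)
Convert to SI: W = 7129.54 J, t = 37.002 s
P = W/t = 7129.54/37.002 = 192.7 W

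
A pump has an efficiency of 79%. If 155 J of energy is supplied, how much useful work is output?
W_out = η·W_in = 0.79·155 = 122.45 J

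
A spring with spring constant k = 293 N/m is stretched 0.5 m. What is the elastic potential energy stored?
PE = ½kx² = ½(293)(0.5)² = 36.63 J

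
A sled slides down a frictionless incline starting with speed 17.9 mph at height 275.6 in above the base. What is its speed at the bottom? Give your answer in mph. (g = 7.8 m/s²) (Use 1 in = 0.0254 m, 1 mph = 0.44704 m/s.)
Convert to SI: v₀ = 8.00202 m/s, h = 7.00024 m
½mv₀² + mgh = ½mv² ⇒ v = √(v₀² + 2gh) = √(8.00202² + 2·7.8·7.00024) = 13.1619 m/s = 29.44 mph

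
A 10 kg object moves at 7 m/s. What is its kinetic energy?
KE = ½mv² = ½(10)(7)² = 245.0 J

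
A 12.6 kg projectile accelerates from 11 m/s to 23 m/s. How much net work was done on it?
W = ΔKE = ½m(v₂² − v₁²) = ½(12.6)(23² − 11²) = 2570.4 J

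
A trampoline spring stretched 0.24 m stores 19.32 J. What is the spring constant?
k = 2·PE/x² = 2·19.32/(0.24)² = 670.8 N/m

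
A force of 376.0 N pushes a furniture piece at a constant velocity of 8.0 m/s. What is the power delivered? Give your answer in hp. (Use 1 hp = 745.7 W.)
P = Fv = (376.0)(8.0) = 3008.0 W = 4.034 hp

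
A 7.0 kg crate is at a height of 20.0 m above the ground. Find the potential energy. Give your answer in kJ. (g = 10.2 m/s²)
PE = mgh = (7.0)(10.2)(20.0) = 1428.0 J = 1.428 kJ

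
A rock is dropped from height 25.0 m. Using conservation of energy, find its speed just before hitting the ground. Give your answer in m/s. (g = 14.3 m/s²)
mgh = ½mv² ⇒ v = √(2gh) = √(2·14.3·25.0) = 26.74 m/s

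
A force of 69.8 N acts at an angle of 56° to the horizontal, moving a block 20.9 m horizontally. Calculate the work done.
W = F·d·cosθ = (69.8)(20.9)cos(56°) = 815.8 J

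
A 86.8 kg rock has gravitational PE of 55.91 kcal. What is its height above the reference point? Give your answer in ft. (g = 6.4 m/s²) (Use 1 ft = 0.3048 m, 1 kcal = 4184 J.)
Convert to SI: m = 86.8 kg, PE = 233927 J
h = PE/(mg) = 233927/(86.8·6.4) = 421.096 m = 1382 ft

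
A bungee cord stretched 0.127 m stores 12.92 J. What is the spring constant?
k = 2·PE/x² = 2·12.92/(0.127)² = 1602 N/m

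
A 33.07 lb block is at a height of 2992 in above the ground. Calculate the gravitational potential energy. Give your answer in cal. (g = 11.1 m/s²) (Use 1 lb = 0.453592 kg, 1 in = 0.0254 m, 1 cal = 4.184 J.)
Convert to SI: m = 15.0003 kg, h = 75.9968 m
PE = mgh = (15.0003)(11.1)(75.9968) = 12653.7 J = 3024 cal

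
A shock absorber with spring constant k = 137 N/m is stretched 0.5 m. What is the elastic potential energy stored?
PE = ½kx² = ½(137)(0.5)² = 17.13 J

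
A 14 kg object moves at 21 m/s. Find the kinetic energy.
KE = ½mv² = ½(14)(21)² = 3087.0 J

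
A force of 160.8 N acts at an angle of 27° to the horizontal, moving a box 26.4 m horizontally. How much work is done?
W = F·d·cosθ = (160.8)(26.4)cos(27°) = 3782 J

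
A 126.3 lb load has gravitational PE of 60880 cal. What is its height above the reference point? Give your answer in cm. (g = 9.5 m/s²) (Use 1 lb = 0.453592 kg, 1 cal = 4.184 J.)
Convert to SI: m = 57.2887 kg, PE = 254722 J
h = PE/(mg) = 254722/(57.2887·9.5) = 468.03 m = 46800 cm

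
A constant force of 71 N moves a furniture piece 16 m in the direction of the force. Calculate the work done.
W = F·d = (71)(16) = 1136 J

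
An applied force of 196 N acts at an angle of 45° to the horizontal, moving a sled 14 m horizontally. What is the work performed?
W = F·d·cosθ = (196)(14)cos(45°) = 1940 J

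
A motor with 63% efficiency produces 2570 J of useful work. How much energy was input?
W_in = W_out/η = 2570/0.63 = 4079 J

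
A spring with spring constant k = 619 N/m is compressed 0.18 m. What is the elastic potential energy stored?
PE = ½kx² = ½(619)(0.18)² = 10.03 J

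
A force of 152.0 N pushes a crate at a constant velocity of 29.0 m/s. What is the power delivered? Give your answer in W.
P = Fv = (152.0)(29.0) = 4408 W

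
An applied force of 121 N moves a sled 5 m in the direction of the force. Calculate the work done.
W = F·d = (121)(5) = 605.0 J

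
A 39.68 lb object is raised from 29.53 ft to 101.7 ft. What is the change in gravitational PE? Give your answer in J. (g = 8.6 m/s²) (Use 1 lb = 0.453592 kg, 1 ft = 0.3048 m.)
Convert to SI: m = 17.9985 kg, Δh = 21.9974 m
ΔPE = mgΔh = (17.9985)(8.6)(21.9974) = 3405 J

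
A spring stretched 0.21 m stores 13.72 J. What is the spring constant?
k = 2·PE/x² = 2·13.72/(0.21)² = 622.2 N/m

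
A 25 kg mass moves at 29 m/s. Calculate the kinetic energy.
KE = ½mv² = ½(25)(29)² = 10512.5 J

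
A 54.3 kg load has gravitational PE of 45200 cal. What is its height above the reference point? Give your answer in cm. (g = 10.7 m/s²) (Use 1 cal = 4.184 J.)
Convert to SI: m = 54.3 kg, PE = 189117 J
h = PE/(mg) = 189117/(54.3·10.7) = 325.497 m = 32550 cm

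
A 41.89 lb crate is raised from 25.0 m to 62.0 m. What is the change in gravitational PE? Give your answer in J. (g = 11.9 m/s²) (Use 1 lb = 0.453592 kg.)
Convert to SI: m = 19.001 kg, Δh = 37.0 m
ΔPE = mgΔh = (19.001)(11.9)(37.0) = 8366 J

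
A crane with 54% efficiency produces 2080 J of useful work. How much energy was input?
W_in = W_out/η = 2080/0.54 = 3852 J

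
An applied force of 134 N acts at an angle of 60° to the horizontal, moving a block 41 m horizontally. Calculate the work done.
W = F·d·cosθ = (134)(41)cos(60°) = 2747 J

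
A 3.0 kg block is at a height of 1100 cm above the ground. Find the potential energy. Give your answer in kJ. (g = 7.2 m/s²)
Convert to SI: m = 3.0 kg, h = 11.0 m
PE = mgh = (3.0)(7.2)(11.0) = 237.6 J = 0.2376 kJ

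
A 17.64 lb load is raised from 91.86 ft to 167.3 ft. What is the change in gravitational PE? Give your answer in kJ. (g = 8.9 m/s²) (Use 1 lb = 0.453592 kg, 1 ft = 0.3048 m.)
Convert to SI: m = 8.00136 kg, Δh = 22.9941 m
ΔPE = mgΔh = (8.00136)(8.9)(22.9941) = 1637.46 J = 1.637 kJ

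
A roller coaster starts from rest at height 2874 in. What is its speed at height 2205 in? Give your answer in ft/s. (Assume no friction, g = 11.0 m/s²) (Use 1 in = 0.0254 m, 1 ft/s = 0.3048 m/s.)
Convert to SI: h₁−h₂ = 16.9926 m
mgh₁ = mgh₂ + ½mv² ⇒ v = √(2g(h₁−h₂)) = √(2·11.0·16.9926) = 19.3349 m/s = 63.43 ft/s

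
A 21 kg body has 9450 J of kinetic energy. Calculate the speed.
v = √(2·KE/m) = √(2·9450/21) = 30.0 m/s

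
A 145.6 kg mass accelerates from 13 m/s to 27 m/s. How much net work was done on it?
W = ΔKE = ½m(v₂² − v₁²) = ½(145.6)(27² − 13²) = 40768.0 J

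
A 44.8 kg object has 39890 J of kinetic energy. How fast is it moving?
v = √(2·KE/m) = √(2·39890/44.8) = 42.2 m/s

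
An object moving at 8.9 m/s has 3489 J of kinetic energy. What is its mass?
m = 2·KE/v² = 2·3489/(8.9)² = 88.09 kg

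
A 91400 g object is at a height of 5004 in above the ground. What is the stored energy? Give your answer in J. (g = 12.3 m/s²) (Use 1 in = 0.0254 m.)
Convert to SI: m = 91.4 kg, h = 127.102 m
PE = mgh = (91.4)(12.3)(127.102) = 142900 J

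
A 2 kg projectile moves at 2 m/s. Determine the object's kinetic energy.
KE = ½mv² = ½(2)(2)² = 4.0 J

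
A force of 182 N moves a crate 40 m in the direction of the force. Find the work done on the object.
W = F·d = (182)(40) = 7280 J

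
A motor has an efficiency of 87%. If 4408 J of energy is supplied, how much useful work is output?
W_out = η·W_in = 0.87·4408 = 3834.96 J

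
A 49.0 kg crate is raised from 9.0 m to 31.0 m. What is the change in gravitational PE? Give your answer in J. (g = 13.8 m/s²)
ΔPE = mgΔh = (49.0)(13.8)(22.0) = 14880 J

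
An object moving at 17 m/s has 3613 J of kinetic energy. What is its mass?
m = 2·KE/v² = 2·3613/(17)² = 25.0 kg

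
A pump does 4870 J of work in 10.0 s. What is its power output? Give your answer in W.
P = W/t = 4870.0/10.0 = 487.0 W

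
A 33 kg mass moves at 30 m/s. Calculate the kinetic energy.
KE = ½mv² = ½(33)(30)² = 14850.0 J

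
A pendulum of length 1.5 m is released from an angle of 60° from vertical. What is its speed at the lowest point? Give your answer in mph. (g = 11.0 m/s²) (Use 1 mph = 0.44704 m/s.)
h = L(1 − cosθ) = 1.5(1 − cos60°) = 0.75 m
v = √(2gh) = √(2·11.0·0.75) = 4.06202 m/s = 9.086 mph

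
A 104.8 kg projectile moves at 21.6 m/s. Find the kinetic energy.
KE = ½mv² = ½(104.8)(21.6)² = 24450 J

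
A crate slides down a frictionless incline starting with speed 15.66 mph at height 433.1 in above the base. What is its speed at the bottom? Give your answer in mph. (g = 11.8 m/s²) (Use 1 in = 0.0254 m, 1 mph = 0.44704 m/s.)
Convert to SI: v₀ = 7.00065 m/s, h = 11.0007 m
½mv₀² + mgh = ½mv² ⇒ v = √(v₀² + 2gh) = √(7.00065² + 2·11.8·11.0007) = 17.5678 m/s = 39.3 mph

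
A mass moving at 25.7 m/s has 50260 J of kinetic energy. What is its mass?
m = 2·KE/v² = 2·50260/(25.7)² = 152.2 kg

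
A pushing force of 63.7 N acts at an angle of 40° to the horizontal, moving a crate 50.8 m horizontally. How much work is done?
W = F·d·cosθ = (63.7)(50.8)cos(40°) = 2479 J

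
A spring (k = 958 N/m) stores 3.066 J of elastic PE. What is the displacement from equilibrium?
x = √(2·PE/k) = √(2·3.066/958) = 0.08001 m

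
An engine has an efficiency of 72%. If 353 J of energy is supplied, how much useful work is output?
W_out = η·W_in = 0.72·353 = 254.16 J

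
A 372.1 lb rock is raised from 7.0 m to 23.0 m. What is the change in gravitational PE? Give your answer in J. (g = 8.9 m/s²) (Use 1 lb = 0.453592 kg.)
Convert to SI: m = 168.782 kg, Δh = 16.0 m
ΔPE = mgΔh = (168.782)(8.9)(16.0) = 24030 J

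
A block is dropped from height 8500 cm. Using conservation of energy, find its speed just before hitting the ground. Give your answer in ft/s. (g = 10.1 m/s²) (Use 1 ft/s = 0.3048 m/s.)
Convert to SI: h = 85.0 m
mgh = ½mv² ⇒ v = √(2gh) = √(2·10.1·85.0) = 41.4367 m/s = 135.9 ft/s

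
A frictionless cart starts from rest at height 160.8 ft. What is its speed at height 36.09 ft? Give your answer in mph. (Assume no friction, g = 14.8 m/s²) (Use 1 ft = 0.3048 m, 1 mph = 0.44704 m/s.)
Convert to SI: h₁−h₂ = 38.0116 m
mgh₁ = mgh₂ + ½mv² ⇒ v = √(2g(h₁−h₂)) = √(2·14.8·38.0116) = 33.5432 m/s = 75.03 mph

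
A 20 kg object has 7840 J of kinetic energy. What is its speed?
v = √(2·KE/m) = √(2·7840/20) = 28.0 m/s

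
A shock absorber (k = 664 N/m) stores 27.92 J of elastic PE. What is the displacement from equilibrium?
x = √(2·PE/k) = √(2·27.92/664) = 0.29 m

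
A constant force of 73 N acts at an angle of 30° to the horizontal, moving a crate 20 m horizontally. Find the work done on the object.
W = F·d·cosθ = (73)(20)cos(30°) = 1264 J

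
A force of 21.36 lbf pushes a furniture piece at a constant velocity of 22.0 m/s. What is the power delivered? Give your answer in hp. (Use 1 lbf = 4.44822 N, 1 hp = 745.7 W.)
Convert to SI: F = 95.014 N, v = 22.0 m/s
P = Fv = (95.014)(22.0) = 2090.31 W = 2.803 hp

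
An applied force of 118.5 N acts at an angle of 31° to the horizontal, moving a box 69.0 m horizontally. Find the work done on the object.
W = F·d·cosθ = (118.5)(69.0)cos(31°) = 7009 J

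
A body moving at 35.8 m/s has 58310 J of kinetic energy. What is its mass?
m = 2·KE/v² = 2·58310/(35.8)² = 90.99 kg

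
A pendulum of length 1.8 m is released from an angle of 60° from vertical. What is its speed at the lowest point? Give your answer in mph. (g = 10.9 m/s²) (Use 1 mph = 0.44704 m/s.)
h = L(1 − cosθ) = 1.8(1 − cos60°) = 0.9 m
v = √(2gh) = √(2·10.9·0.9) = 4.42945 m/s = 9.908 mph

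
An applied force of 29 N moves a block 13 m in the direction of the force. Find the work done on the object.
W = F·d = (29)(13) = 377.0 J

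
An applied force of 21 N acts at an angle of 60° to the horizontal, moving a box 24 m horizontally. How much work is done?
W = F·d·cosθ = (21)(24)cos(60°) = 252.0 J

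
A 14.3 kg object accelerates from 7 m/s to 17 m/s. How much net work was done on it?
W = ΔKE = ½m(v₂² − v₁²) = ½(14.3)(17² − 7²) = 1716.0 J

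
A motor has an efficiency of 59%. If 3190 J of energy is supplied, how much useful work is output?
W_out = η·W_in = 0.59·3190 = 1882.1 J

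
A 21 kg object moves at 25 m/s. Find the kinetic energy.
KE = ½mv² = ½(21)(25)² = 6562.5 J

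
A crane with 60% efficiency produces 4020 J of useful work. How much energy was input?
W_in = W_out/η = 4020/0.6 = 6700 J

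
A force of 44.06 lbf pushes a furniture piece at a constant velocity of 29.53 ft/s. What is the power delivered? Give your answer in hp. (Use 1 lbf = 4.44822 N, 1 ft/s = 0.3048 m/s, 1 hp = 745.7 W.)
Convert to SI: F = 195.989 N, v = 9.00074 m/s
P = Fv = (195.989)(9.00074) = 1764.04 W = 2.366 hp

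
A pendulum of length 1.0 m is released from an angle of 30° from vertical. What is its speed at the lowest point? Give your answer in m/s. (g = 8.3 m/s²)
h = L(1 − cosθ) = 1.0(1 − cos30°) = 0.133975 m
v = √(2gh) = √(2·8.3·0.133975) = 1.491 m/s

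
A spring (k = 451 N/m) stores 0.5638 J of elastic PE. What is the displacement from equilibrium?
x = √(2·PE/k) = √(2·0.5638/451) = 0.05 m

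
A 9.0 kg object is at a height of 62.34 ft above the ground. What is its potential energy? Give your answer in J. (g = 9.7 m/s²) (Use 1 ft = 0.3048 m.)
Convert to SI: m = 9.0 kg, h = 19.0012 m
PE = mgh = (9.0)(9.7)(19.0012) = 1659 J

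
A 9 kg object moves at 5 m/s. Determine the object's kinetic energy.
KE = ½mv² = ½(9)(5)² = 112.5 J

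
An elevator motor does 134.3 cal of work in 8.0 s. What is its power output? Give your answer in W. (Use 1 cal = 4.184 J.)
Convert to SI: W = 561.911 J, t = 8.0 s
P = W/t = 561.911/8.0 = 70.24 W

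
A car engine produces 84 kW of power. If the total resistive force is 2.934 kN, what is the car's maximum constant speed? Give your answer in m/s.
Convert to SI: F = 2934.0 N
P = Fv ⇒ v = P/F = 84000 W/2934.0 N = 28.63 m/s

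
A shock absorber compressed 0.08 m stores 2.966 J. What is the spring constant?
k = 2·PE/x² = 2·2.966/(0.08)² = 926.9 N/m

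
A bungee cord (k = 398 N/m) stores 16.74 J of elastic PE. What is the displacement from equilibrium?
x = √(2·PE/k) = √(2·16.74/398) = 0.29 m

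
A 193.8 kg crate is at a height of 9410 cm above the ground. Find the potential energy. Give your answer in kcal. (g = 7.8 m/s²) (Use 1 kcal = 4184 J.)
Convert to SI: m = 193.8 kg, h = 94.1 m
PE = mgh = (193.8)(7.8)(94.1) = 142245 J = 34.0 kcal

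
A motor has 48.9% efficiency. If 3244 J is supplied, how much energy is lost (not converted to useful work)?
W_lost = W_in(1 − η) = 3244·(1 − 0.489) = 1658 J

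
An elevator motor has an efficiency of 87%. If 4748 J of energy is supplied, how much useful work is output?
W_out = η·W_in = 0.87·4748 = 4130.76 J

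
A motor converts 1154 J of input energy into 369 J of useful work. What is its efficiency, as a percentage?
η = W_out/W_in = 369/1154 = 31.98%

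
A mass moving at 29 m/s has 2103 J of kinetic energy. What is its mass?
m = 2·KE/v² = 2·2103/(29)² = 5.001 kg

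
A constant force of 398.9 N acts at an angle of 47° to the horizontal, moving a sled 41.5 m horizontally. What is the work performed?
W = F·d·cosθ = (398.9)(41.5)cos(47°) = 11290 J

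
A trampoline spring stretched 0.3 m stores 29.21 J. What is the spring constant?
k = 2·PE/x² = 2·29.21/(0.3)² = 649.1 N/m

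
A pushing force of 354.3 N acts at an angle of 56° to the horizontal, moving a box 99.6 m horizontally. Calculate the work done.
W = F·d·cosθ = (354.3)(99.6)cos(56°) = 19730 J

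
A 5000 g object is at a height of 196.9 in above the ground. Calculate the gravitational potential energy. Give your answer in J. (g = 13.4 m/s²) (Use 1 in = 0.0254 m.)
Convert to SI: m = 5.0 kg, h = 5.00126 m
PE = mgh = (5.0)(13.4)(5.00126) = 335.1 J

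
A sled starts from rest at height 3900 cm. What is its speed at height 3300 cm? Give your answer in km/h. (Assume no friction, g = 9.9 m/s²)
Convert to SI: h₁−h₂ = 6.0 m
mgh₁ = mgh₂ + ½mv² ⇒ v = √(2g(h₁−h₂)) = √(2·9.9·6.0) = 10.8995 m/s = 39.24 km/h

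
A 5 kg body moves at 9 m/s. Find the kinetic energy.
KE = ½mv² = ½(5)(9)² = 202.5 J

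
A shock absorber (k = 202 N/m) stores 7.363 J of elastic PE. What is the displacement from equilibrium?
x = √(2·PE/k) = √(2·7.363/202) = 0.27 m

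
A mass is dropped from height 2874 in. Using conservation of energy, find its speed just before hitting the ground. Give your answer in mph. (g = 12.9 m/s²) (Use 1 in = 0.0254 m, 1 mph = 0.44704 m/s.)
Convert to SI: h = 72.9996 m
mgh = ½mv² ⇒ v = √(2gh) = √(2·12.9·72.9996) = 43.398 m/s = 97.08 mph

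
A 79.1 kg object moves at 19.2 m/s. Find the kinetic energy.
KE = ½mv² = ½(79.1)(19.2)² = 14580 J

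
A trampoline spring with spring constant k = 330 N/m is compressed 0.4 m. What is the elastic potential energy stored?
PE = ½kx² = ½(330)(0.4)² = 26.4 J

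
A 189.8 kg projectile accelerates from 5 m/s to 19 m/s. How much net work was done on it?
W = ΔKE = ½m(v₂² − v₁²) = ½(189.8)(19² − 5²) = 31886.4 J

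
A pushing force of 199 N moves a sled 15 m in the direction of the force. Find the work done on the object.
W = F·d = (199)(15) = 2985 J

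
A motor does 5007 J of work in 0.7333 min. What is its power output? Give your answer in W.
Convert to SI: W = 5007.0 J, t = 43.998 s
P = W/t = 5007.0/43.998 = 113.8 W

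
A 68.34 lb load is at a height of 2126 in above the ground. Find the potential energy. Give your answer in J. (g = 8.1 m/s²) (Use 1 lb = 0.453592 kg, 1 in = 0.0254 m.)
Convert to SI: m = 30.9985 kg, h = 54.0004 m
PE = mgh = (30.9985)(8.1)(54.0004) = 13560 J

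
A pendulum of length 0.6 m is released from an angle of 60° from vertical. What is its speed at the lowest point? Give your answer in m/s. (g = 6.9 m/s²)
h = L(1 − cosθ) = 0.6(1 − cos60°) = 0.3 m
v = √(2gh) = √(2·6.9·0.3) = 2.035 m/s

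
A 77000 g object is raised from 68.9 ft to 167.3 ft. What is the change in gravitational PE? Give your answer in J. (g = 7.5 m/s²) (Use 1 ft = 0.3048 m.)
Convert to SI: m = 77.0 kg, Δh = 29.9923 m
ΔPE = mgΔh = (77.0)(7.5)(29.9923) = 17320 J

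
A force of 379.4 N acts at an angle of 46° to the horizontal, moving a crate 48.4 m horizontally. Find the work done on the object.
W = F·d·cosθ = (379.4)(48.4)cos(46°) = 12760 J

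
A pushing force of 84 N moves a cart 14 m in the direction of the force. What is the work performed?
W = F·d = (84)(14) = 1176 J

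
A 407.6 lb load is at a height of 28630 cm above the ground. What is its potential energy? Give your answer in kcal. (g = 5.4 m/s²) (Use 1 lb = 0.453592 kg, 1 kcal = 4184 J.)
Convert to SI: m = 184.884 kg, h = 286.3 m
PE = mgh = (184.884)(5.4)(286.3) = 285835 J = 68.32 kcal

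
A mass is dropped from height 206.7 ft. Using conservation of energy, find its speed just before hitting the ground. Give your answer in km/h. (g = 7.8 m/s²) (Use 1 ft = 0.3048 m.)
Convert to SI: h = 63.0022 m
mgh = ½mv² ⇒ v = √(2gh) = √(2·7.8·63.0022) = 31.3502 m/s = 112.9 km/h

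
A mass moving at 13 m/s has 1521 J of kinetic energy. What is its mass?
m = 2·KE/v² = 2·1521/(13)² = 18.0 kg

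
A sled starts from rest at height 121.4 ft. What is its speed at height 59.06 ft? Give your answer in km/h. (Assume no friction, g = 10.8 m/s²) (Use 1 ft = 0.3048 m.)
Convert to SI: h₁−h₂ = 19.0012 m
mgh₁ = mgh₂ + ½mv² ⇒ v = √(2g(h₁−h₂)) = √(2·10.8·19.0012) = 20.259 m/s = 72.93 km/h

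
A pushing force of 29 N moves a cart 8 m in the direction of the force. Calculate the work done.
W = F·d = (29)(8) = 232.0 J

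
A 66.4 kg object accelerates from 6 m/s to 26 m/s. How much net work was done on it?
W = ΔKE = ½m(v₂² − v₁²) = ½(66.4)(26² − 6²) = 21248.0 J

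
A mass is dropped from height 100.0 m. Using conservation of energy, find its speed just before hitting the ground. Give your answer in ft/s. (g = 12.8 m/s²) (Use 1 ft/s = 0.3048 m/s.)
mgh = ½mv² ⇒ v = √(2gh) = √(2·12.8·100.0) = 50.5964 m/s = 166.0 ft/s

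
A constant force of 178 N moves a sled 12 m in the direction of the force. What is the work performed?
W = F·d = (178)(12) = 2136 J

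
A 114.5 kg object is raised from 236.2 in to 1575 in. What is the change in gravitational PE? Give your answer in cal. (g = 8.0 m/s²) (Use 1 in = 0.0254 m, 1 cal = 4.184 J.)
Convert to SI: m = 114.5 kg, Δh = 34.0055 m
ΔPE = mgΔh = (114.5)(8.0)(34.0055) = 31149.1 J = 7445 cal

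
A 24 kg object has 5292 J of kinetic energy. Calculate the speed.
v = √(2·KE/m) = √(2·5292/24) = 21.0 m/s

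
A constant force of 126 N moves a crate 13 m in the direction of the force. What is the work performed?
W = F·d = (126)(13) = 1638 J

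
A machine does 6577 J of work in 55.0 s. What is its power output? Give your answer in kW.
P = W/t = 6577.0/55.0 = 119.582 W = 0.1196 kW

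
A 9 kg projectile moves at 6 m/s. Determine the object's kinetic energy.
KE = ½mv² = ½(9)(6)² = 162.0 J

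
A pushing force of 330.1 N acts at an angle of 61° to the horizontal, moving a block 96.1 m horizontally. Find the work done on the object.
W = F·d·cosθ = (330.1)(96.1)cos(61°) = 15380 J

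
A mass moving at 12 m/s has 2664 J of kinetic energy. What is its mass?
m = 2·KE/v² = 2·2664/(12)² = 37.0 kg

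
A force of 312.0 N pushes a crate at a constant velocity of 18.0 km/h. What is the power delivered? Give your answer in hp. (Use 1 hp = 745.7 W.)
Convert to SI: F = 312.0 N, v = 5.0 m/s
P = Fv = (312.0)(5.0) = 1560.0 W = 2.092 hp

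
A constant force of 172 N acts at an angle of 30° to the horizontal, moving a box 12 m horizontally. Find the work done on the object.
W = F·d·cosθ = (172)(12)cos(30°) = 1787 J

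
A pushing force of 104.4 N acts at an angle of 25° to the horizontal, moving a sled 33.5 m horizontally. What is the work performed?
W = F·d·cosθ = (104.4)(33.5)cos(25°) = 3170 J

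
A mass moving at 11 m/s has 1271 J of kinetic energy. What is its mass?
m = 2·KE/v² = 2·1271/(11)² = 21.01 kg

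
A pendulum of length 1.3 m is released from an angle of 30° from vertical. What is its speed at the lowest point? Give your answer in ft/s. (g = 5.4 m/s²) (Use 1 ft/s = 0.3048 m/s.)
h = L(1 − cosθ) = 1.3(1 − cos30°) = 0.174167 m
v = √(2gh) = √(2·5.4·0.174167) = 1.3715 m/s = 4.5 ft/s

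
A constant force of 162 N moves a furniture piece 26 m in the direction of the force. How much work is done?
W = F·d = (162)(26) = 4212 J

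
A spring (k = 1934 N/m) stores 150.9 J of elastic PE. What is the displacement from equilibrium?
x = √(2·PE/k) = √(2·150.9/1934) = 0.395 m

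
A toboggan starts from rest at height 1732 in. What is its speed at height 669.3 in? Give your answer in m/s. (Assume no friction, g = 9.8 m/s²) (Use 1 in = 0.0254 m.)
Convert to SI: h₁−h₂ = 26.9926 m
mgh₁ = mgh₂ + ½mv² ⇒ v = √(2g(h₁−h₂)) = √(2·9.8·26.9926) = 23.0 m/s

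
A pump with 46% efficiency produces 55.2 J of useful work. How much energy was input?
W_in = W_out/η = 55.2/0.46 = 120.0 J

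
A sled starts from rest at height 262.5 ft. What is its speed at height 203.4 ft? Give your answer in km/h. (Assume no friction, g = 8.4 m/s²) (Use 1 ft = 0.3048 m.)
Convert to SI: h₁−h₂ = 18.0137 m
mgh₁ = mgh₂ + ½mv² ⇒ v = √(2g(h₁−h₂)) = √(2·8.4·18.0137) = 17.3963 m/s = 62.63 km/h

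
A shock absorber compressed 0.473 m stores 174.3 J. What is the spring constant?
k = 2·PE/x² = 2·174.3/(0.473)² = 1558 N/m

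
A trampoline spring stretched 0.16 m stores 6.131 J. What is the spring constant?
k = 2·PE/x² = 2·6.131/(0.16)² = 479.0 N/m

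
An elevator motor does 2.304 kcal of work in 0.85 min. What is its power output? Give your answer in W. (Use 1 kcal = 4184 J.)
Convert to SI: W = 9639.94 J, t = 51.0 s
P = W/t = 9639.94/51.0 = 189.0 W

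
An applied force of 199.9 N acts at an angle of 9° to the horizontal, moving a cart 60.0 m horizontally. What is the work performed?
W = F·d·cosθ = (199.9)(60.0)cos(9°) = 11850 J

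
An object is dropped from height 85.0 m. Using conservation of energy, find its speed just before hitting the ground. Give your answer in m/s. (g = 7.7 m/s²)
mgh = ½mv² ⇒ v = √(2gh) = √(2·7.7·85.0) = 36.18 m/s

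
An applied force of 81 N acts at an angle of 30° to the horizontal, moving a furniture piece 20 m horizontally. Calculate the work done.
W = F·d·cosθ = (81)(20)cos(30°) = 1403 J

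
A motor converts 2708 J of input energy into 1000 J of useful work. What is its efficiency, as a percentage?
η = W_out/W_in = 1000/2708 = 36.93%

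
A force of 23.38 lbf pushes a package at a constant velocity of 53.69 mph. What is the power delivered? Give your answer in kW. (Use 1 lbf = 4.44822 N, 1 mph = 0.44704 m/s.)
Convert to SI: F = 103.999 N, v = 24.0016 m/s
P = Fv = (103.999)(24.0016) = 2496.15 W = 2.496 kW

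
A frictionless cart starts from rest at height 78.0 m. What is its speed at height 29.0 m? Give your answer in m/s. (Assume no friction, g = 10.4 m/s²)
mgh₁ = mgh₂ + ½mv² ⇒ v = √(2g(h₁−h₂)) = √(2·10.4·49.0) = 31.92 m/s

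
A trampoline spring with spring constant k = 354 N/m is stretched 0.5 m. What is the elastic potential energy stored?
PE = ½kx² = ½(354)(0.5)² = 44.25 J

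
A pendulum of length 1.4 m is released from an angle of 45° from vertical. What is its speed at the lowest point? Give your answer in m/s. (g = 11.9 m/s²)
h = L(1 − cosθ) = 1.4(1 − cos45°) = 0.410051 m
v = √(2gh) = √(2·11.9·0.410051) = 3.124 m/s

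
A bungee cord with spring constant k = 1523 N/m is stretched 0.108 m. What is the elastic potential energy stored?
PE = ½kx² = ½(1523)(0.108)² = 8.882 J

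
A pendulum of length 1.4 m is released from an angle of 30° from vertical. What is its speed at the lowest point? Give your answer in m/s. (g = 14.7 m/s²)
h = L(1 − cosθ) = 1.4(1 − cos30°) = 0.187564 m
v = √(2gh) = √(2·14.7·0.187564) = 2.348 m/s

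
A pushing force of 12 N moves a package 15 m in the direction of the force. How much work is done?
W = F·d = (12)(15) = 180.0 J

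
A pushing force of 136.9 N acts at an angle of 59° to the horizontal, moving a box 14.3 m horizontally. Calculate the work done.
W = F·d·cosθ = (136.9)(14.3)cos(59°) = 1008 J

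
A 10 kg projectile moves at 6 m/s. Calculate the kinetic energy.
KE = ½mv² = ½(10)(6)² = 180.0 J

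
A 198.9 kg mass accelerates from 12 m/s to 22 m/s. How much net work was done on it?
W = ΔKE = ½m(v₂² − v₁²) = ½(198.9)(22² − 12²) = 33813.0 J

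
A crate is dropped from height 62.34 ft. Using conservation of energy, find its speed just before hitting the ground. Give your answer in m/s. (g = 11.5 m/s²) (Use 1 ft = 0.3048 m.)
Convert to SI: h = 19.0012 m
mgh = ½mv² ⇒ v = √(2gh) = √(2·11.5·19.0012) = 20.91 m/s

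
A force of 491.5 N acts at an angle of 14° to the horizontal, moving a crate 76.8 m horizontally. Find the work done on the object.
W = F·d·cosθ = (491.5)(76.8)cos(14°) = 36630 J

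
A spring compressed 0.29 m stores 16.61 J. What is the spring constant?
k = 2·PE/x² = 2·16.61/(0.29)² = 395.0 N/m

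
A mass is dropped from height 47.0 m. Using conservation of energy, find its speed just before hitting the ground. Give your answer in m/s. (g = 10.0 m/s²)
mgh = ½mv² ⇒ v = √(2gh) = √(2·10.0·47.0) = 30.66 m/s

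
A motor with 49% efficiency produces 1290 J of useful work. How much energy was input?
W_in = W_out/η = 1290/0.49 = 2633 J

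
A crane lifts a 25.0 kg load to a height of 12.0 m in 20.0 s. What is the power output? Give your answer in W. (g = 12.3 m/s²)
P = mgh/t = (25.0)(12.3)(12.0)/20.0 = 184.5 W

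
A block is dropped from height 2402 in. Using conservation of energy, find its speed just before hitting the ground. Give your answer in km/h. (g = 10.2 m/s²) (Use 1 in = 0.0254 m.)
Convert to SI: h = 61.0108 m
mgh = ½mv² ⇒ v = √(2gh) = √(2·10.2·61.0108) = 35.2792 m/s = 127.0 km/h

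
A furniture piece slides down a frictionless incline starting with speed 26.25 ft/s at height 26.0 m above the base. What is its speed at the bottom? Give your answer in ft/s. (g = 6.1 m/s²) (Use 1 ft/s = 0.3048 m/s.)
Convert to SI: v₀ = 8.001 m/s, h = 26.0 m
½mv₀² + mgh = ½mv² ⇒ v = √(v₀² + 2gh) = √(8.001² + 2·6.1·26.0) = 19.5248 m/s = 64.06 ft/s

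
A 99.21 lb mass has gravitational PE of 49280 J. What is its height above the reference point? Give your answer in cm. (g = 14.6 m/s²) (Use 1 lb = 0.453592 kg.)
Convert to SI: m = 45.0009 kg, PE = 49280.0 J
h = PE/(mg) = 49280.0/(45.0009·14.6) = 75.0062 m = 7501 cm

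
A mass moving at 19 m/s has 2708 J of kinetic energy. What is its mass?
m = 2·KE/v² = 2·2708/(19)² = 15.0 kg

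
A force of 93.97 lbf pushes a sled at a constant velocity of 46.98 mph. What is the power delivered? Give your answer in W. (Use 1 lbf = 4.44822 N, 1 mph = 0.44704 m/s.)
Convert to SI: F = 417.999 N, v = 21.0019 m/s
P = Fv = (417.999)(21.0019) = 8779 W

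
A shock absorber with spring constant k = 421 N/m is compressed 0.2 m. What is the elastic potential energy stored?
PE = ½kx² = ½(421)(0.2)² = 8.42 J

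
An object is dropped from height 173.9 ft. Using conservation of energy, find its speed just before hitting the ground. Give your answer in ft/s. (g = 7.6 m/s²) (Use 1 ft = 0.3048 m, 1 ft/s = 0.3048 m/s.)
Convert to SI: h = 53.0047 m
mgh = ½mv² ⇒ v = √(2gh) = √(2·7.6·53.0047) = 28.3844 m/s = 93.12 ft/s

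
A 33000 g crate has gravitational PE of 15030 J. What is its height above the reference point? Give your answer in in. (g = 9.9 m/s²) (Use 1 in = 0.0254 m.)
Convert to SI: m = 33.0 kg, PE = 15030.0 J
h = PE/(mg) = 15030.0/(33.0·9.9) = 46.0055 m = 1811 in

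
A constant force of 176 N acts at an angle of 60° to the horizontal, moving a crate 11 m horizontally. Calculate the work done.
W = F·d·cosθ = (176)(11)cos(60°) = 968.0 J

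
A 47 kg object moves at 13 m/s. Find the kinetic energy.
KE = ½mv² = ½(47)(13)² = 3971.5 J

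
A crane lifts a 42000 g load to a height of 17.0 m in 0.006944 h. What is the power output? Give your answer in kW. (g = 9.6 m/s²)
Convert to SI: m = 42.0 kg, h = 17.0 m, t = 24.9984 s
P = mgh/t = (42.0)(9.6)(17.0)/24.9984 = 274.194 W = 0.2742 kW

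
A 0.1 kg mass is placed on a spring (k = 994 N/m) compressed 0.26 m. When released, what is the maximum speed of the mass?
½kx² = ½mv² ⇒ v = x√(k/m) = (0.26)√(994/0.1) = 25.92 m/s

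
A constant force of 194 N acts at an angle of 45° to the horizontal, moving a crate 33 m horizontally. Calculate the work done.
W = F·d·cosθ = (194)(33)cos(45°) = 4527 J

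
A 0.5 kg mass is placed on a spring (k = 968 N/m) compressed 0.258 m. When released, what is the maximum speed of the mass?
½kx² = ½mv² ⇒ v = x√(k/m) = (0.258)√(968/0.5) = 11.35 m/s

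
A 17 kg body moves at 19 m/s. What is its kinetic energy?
KE = ½mv² = ½(17)(19)² = 3068.5 J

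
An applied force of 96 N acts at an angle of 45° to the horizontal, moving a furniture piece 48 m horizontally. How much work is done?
W = F·d·cosθ = (96)(48)cos(45°) = 3258 J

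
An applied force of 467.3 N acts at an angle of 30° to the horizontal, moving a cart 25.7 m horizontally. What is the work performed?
W = F·d·cosθ = (467.3)(25.7)cos(30°) = 10400 J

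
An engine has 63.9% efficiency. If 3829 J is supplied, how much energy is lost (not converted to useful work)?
W_lost = W_in(1 − η) = 3829·(1 − 0.639) = 1382 J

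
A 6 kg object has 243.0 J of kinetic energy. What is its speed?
v = √(2·KE/m) = √(2·243.0/6) = 9.0 m/s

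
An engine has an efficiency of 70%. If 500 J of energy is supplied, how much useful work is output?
W_out = η·W_in = 0.7·500 = 350.0 J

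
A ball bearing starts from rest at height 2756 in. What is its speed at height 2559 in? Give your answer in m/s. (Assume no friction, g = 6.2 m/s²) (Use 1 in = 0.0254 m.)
Convert to SI: h₁−h₂ = 5.0038 m
mgh₁ = mgh₂ + ½mv² ⇒ v = √(2g(h₁−h₂)) = √(2·6.2·5.0038) = 7.877 m/s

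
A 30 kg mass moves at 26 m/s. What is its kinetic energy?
KE = ½mv² = ½(30)(26)² = 10140.0 J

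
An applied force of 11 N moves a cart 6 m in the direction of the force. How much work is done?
W = F·d = (11)(6) = 66.0 J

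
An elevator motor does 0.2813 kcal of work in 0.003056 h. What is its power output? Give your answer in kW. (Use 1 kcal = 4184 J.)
Convert to SI: W = 1176.96 J, t = 11.0016 s
P = W/t = 1176.96/11.0016 = 106.981 W = 0.107 kW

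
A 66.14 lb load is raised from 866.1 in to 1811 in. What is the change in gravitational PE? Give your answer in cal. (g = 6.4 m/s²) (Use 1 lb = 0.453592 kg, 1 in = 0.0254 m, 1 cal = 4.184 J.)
Convert to SI: m = 30.0006 kg, Δh = 24.0005 m
ΔPE = mgΔh = (30.0006)(6.4)(24.0005) = 4608.18 J = 1101 cal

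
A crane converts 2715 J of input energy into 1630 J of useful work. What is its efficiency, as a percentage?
η = W_out/W_in = 1630/2715 = 60.04%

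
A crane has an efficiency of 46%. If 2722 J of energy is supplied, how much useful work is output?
W_out = η·W_in = 0.46·2722 = 1252.12 J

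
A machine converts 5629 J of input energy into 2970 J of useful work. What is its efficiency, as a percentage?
η = W_out/W_in = 2970/5629 = 52.76%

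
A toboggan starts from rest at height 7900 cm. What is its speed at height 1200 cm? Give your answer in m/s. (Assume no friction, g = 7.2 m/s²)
Convert to SI: h₁−h₂ = 67.0 m
mgh₁ = mgh₂ + ½mv² ⇒ v = √(2g(h₁−h₂)) = √(2·7.2·67.0) = 31.06 m/s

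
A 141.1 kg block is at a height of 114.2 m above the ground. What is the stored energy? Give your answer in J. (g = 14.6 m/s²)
PE = mgh = (141.1)(14.6)(114.2) = 235300 J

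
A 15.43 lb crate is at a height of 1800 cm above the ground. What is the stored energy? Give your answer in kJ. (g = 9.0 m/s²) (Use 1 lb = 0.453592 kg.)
Convert to SI: m = 6.99892 kg, h = 18.0 m
PE = mgh = (6.99892)(9.0)(18.0) = 1133.83 J = 1.134 kJ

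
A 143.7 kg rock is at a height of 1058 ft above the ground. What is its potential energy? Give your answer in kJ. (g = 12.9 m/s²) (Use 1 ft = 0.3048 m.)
Convert to SI: m = 143.7 kg, h = 322.478 m
PE = mgh = (143.7)(12.9)(322.478) = 597788 J = 597.8 kJ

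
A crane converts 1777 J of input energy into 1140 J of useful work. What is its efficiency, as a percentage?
η = W_out/W_in = 1140/1777 = 64.15%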